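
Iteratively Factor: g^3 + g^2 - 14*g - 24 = (g + 3)*(g^2 - 2*g - 8) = (g - 4)*(g + 3)*(g + 2)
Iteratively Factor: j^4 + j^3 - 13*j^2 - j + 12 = (j + 4)*(j^3 - 3*j^2 - j + 3) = (j - 1)*(j + 4)*(j^2 - 2*j - 3) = (j - 3)*(j - 1)*(j + 4)*(j + 1)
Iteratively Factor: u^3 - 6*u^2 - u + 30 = (u + 2)*(u^2 - 8*u + 15) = (u - 3)*(u + 2)*(u - 5)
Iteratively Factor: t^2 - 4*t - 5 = (t - 5)*(t + 1)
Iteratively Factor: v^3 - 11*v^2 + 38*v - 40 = (v - 4)*(v^2 - 7*v + 10) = (v - 5)*(v - 4)*(v - 2)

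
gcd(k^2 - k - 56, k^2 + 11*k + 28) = k + 7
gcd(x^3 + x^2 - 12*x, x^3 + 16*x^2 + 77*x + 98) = 1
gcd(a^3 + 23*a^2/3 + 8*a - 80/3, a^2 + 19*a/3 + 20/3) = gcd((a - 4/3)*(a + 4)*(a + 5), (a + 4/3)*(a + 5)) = a + 5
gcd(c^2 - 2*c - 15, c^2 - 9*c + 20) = c - 5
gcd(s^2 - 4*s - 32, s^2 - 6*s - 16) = s - 8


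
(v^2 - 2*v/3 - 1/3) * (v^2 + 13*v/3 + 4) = v^4 + 11*v^3/3 + 7*v^2/9 - 37*v/9 - 4/3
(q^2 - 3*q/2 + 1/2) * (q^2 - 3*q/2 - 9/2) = q^4 - 3*q^3 - 7*q^2/4 + 6*q - 9/4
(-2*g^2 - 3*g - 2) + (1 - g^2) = -3*g^2 - 3*g - 1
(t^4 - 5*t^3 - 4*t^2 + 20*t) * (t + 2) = t^5 - 3*t^4 - 14*t^3 + 12*t^2 + 40*t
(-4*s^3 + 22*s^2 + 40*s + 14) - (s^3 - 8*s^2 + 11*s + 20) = -5*s^3 + 30*s^2 + 29*s - 6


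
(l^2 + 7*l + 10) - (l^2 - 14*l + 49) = 21*l - 39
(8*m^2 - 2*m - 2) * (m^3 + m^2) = 8*m^5 + 6*m^4 - 4*m^3 - 2*m^2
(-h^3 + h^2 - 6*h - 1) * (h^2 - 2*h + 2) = -h^5 + 3*h^4 - 10*h^3 + 13*h^2 - 10*h - 2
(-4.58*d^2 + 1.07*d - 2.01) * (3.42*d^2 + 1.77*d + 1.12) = -15.6636*d^4 - 4.4472*d^3 - 10.1099*d^2 - 2.3593*d - 2.2512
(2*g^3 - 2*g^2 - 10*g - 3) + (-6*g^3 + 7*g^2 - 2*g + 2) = -4*g^3 + 5*g^2 - 12*g - 1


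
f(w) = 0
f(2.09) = 0.00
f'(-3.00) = 0.00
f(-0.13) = 0.00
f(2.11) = 0.00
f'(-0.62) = 0.00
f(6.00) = 0.00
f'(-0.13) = 0.00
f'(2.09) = 0.00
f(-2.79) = 0.00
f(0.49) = 0.00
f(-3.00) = 0.00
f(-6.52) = 0.00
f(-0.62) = 0.00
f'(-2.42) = 0.00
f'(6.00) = 0.00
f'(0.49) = 0.00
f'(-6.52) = 0.00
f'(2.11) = 0.00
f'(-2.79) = 0.00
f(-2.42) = 0.00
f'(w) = 0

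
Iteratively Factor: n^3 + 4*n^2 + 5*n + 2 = (n + 1)*(n^2 + 3*n + 2) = (n + 1)*(n + 2)*(n + 1)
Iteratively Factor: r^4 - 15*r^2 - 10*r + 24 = (r + 2)*(r^3 - 2*r^2 - 11*r + 12) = (r - 1)*(r + 2)*(r^2 - r - 12) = (r - 4)*(r - 1)*(r + 2)*(r + 3)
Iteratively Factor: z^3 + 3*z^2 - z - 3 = (z + 1)*(z^2 + 2*z - 3) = (z + 1)*(z + 3)*(z - 1)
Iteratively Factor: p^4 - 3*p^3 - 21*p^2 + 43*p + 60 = (p + 4)*(p^3 - 7*p^2 + 7*p + 15) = (p - 3)*(p + 4)*(p^2 - 4*p - 5) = (p - 3)*(p + 1)*(p + 4)*(p - 5)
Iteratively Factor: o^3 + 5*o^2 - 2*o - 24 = (o + 3)*(o^2 + 2*o - 8) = (o - 2)*(o + 3)*(o + 4)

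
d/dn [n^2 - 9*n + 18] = 2*n - 9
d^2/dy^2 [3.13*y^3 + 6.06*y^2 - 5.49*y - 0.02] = 18.78*y + 12.12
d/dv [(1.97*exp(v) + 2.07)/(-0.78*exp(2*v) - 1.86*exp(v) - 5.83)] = (1.5366*exp(2*v) + 3.2292*exp(v) - 7.6349)*exp(v)/(0.6084*exp(4*v) + 2.9016*exp(3*v) + 12.5544*exp(2*v) + 21.6876*exp(v) + 33.9889)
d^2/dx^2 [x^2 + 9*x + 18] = 2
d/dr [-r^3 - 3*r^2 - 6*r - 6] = -3*r^2 - 6*r - 6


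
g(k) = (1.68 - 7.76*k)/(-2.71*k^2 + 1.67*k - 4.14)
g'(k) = (1.68 - 7.76*k)*(5.42*k - 1.67)/(-2.71*k^2 + 1.67*k - 4.14)^2 - 7.76/(-2.71*k^2 + 1.67*k - 4.14) = (-21.0296*k^2 + 9.1056*k + 29.3208)/(7.3441*k^4 - 9.0514*k^3 + 25.2277*k^2 - 13.8276*k + 17.1396)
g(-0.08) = -0.54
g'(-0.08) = 1.55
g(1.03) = 1.19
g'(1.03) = 0.58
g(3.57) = 0.80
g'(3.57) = -0.19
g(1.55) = 1.28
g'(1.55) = -0.11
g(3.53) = 0.80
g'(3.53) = -0.20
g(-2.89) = -0.76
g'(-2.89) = -0.17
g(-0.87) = -1.10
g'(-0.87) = 0.09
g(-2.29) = -0.88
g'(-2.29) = -0.21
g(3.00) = 0.92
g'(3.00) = -0.24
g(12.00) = 0.24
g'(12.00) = -0.02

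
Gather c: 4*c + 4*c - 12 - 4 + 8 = 8*c - 8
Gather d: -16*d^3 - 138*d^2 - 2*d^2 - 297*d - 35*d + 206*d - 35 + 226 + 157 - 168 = -16*d^3 - 140*d^2 - 126*d + 180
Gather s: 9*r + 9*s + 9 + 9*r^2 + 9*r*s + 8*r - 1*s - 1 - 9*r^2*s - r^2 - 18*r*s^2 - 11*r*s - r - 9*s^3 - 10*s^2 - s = 8*r^2 + 16*r - 9*s^3 + s^2*(-18*r - 10) + s*(-9*r^2 - 2*r + 7) + 8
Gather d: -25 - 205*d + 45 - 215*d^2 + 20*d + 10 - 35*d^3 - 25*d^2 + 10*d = -35*d^3 - 240*d^2 - 175*d + 30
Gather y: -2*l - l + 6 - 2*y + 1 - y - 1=-3*l - 3*y + 6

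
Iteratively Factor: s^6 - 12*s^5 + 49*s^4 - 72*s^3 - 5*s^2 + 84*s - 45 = (s + 1)*(s^5 - 13*s^4 + 62*s^3 - 134*s^2 + 129*s - 45) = (s - 3)*(s + 1)*(s^4 - 10*s^3 + 32*s^2 - 38*s + 15) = (s - 3)*(s - 1)*(s + 1)*(s^3 - 9*s^2 + 23*s - 15) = (s - 3)*(s - 1)^2*(s + 1)*(s^2 - 8*s + 15) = (s - 5)*(s - 3)*(s - 1)^2*(s + 1)*(s - 3)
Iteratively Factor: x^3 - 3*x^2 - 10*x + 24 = (x - 4)*(x^2 + x - 6) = (x - 4)*(x - 2)*(x + 3)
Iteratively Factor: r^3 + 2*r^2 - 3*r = (r)*(r^2 + 2*r - 3) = r*(r + 3)*(r - 1)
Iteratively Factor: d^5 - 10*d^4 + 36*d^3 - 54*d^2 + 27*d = (d - 3)*(d^4 - 7*d^3 + 15*d^2 - 9*d) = (d - 3)^2*(d^3 - 4*d^2 + 3*d) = (d - 3)^2*(d - 1)*(d^2 - 3*d) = (d - 3)^3*(d - 1)*(d)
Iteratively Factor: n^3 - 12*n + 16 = (n - 2)*(n^2 + 2*n - 8) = (n - 2)*(n + 4)*(n - 2)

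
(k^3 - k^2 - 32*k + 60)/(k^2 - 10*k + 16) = (k^2 + k - 30)/(k - 8)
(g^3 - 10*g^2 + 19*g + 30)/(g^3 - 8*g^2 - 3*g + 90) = (g + 1)/(g + 3)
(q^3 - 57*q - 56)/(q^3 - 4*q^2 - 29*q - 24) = (q + 7)/(q + 3)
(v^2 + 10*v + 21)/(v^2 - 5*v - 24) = (v + 7)/(v - 8)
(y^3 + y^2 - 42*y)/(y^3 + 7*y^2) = (y - 6)/y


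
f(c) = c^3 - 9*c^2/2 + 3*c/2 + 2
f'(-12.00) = 541.50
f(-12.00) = -2392.00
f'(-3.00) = 55.50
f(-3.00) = -70.00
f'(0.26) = -0.64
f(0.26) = 2.10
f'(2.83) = 0.06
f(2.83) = -7.13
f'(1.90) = -4.77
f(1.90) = -4.54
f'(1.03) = -4.59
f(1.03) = -0.14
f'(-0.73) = 9.67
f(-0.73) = -1.88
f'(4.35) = 19.12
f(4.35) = 5.69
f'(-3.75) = 77.44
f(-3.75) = -119.64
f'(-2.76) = 49.19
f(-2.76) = -57.44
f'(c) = 3*c^2 - 9*c + 3/2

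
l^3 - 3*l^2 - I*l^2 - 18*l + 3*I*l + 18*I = (l - 6)*(l + 3)*(l - I)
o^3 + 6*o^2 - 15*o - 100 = (o - 4)*(o + 5)^2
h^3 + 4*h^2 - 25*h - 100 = (h - 5)*(h + 4)*(h + 5)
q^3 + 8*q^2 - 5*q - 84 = (q - 3)*(q + 4)*(q + 7)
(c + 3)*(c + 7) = c^2 + 10*c + 21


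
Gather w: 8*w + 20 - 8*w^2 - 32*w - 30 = -8*w^2 - 24*w - 10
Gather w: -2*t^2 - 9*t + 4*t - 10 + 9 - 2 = -2*t^2 - 5*t - 3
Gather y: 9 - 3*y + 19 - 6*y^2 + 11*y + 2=-6*y^2 + 8*y + 30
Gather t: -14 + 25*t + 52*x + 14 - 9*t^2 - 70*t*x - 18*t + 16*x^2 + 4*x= -9*t^2 + t*(7 - 70*x) + 16*x^2 + 56*x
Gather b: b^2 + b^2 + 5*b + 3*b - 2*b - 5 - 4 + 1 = 2*b^2 + 6*b - 8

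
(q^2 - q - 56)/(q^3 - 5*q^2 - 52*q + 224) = 1/(q - 4)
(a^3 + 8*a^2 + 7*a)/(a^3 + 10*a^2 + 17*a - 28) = a*(a + 1)/(a^2 + 3*a - 4)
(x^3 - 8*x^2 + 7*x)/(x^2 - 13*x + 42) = x*(x - 1)/(x - 6)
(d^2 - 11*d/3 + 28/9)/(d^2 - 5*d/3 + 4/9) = (3*d - 7)/(3*d - 1)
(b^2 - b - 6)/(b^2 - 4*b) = (b^2 - b - 6)/(b*(b - 4))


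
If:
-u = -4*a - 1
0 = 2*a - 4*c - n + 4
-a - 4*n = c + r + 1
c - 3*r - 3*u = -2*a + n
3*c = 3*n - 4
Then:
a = 68/3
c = 48/5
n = 164/15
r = -77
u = 275/3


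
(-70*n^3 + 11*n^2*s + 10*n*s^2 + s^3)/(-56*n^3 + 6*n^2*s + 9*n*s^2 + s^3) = (5*n + s)/(4*n + s)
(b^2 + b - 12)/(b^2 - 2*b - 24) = (b - 3)/(b - 6)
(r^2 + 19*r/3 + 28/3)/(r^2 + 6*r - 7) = (3*r^2 + 19*r + 28)/(3*(r^2 + 6*r - 7))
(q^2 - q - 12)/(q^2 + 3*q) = (q - 4)/q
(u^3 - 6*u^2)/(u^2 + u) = u*(u - 6)/(u + 1)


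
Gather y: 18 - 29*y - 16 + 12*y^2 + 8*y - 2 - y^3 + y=-y^3 + 12*y^2 - 20*y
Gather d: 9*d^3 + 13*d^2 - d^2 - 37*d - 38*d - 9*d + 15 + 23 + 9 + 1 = 9*d^3 + 12*d^2 - 84*d + 48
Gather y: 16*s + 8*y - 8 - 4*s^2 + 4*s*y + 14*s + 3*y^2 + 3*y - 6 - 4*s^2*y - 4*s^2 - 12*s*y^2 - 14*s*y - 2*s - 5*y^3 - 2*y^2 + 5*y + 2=-8*s^2 + 28*s - 5*y^3 + y^2*(1 - 12*s) + y*(-4*s^2 - 10*s + 16) - 12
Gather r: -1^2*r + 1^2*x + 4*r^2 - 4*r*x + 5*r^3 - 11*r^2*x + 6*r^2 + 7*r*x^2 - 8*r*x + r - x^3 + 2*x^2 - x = 5*r^3 + r^2*(10 - 11*x) + r*(7*x^2 - 12*x) - x^3 + 2*x^2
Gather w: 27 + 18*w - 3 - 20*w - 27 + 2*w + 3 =0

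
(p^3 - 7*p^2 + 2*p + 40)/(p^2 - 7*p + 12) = (p^2 - 3*p - 10)/(p - 3)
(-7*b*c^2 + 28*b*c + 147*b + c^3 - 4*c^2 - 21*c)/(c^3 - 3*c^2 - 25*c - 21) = (-7*b + c)/(c + 1)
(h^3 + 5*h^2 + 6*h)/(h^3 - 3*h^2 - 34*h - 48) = h/(h - 8)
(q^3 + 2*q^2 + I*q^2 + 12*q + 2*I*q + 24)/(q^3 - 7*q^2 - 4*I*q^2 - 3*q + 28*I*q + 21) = (q^2 + q*(2 + 4*I) + 8*I)/(q^2 + q*(-7 - I) + 7*I)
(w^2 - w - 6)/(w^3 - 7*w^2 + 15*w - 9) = (w + 2)/(w^2 - 4*w + 3)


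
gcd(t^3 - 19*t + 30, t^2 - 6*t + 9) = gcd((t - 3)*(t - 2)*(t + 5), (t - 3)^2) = t - 3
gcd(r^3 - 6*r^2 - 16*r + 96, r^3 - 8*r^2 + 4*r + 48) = r^2 - 10*r + 24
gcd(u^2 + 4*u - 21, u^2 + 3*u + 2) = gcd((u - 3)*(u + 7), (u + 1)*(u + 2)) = 1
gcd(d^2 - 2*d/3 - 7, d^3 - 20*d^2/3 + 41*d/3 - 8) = d - 3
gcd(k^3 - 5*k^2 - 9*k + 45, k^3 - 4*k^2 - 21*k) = k + 3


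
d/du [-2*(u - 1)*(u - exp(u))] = 2*u*exp(u) - 4*u + 2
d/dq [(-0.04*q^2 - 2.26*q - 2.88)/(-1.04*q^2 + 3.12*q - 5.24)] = (-2.4752*q^2 - 5.5712*q + 20.828)/(1.0816*q^4 - 6.4896*q^3 + 20.6336*q^2 - 32.6976*q + 27.4576)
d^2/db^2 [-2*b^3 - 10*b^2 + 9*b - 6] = -12*b - 20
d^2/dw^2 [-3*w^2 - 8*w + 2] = -6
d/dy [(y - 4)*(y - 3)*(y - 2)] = 3*y^2 - 18*y + 26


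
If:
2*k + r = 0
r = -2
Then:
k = 1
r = -2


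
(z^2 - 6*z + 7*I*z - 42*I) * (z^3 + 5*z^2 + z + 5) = z^5 - z^4 + 7*I*z^4 - 29*z^3 - 7*I*z^3 - z^2 - 203*I*z^2 - 30*z - 7*I*z - 210*I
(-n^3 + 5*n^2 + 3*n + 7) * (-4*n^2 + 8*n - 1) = 4*n^5 - 28*n^4 + 29*n^3 - 9*n^2 + 53*n - 7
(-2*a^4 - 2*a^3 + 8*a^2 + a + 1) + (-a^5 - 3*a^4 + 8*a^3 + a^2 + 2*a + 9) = -a^5 - 5*a^4 + 6*a^3 + 9*a^2 + 3*a + 10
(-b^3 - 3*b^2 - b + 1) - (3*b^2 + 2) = -b^3 - 6*b^2 - b - 1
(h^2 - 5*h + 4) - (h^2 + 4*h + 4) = -9*h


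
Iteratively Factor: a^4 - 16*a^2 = (a - 4)*(a^3 + 4*a^2) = (a - 4)*(a + 4)*(a^2) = a*(a - 4)*(a + 4)*(a)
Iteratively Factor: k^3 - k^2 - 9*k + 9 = (k - 1)*(k^2 - 9) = (k - 3)*(k - 1)*(k + 3)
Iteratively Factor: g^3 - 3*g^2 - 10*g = (g + 2)*(g^2 - 5*g) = g*(g + 2)*(g - 5)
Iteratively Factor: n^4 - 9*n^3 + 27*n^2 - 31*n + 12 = (n - 3)*(n^3 - 6*n^2 + 9*n - 4) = (n - 4)*(n - 3)*(n^2 - 2*n + 1) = (n - 4)*(n - 3)*(n - 1)*(n - 1)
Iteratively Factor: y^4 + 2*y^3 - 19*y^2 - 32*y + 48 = (y + 4)*(y^3 - 2*y^2 - 11*y + 12) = (y + 3)*(y + 4)*(y^2 - 5*y + 4) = (y - 4)*(y + 3)*(y + 4)*(y - 1)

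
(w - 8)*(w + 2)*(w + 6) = w^3 - 52*w - 96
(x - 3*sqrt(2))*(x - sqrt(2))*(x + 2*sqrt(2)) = x^3 - 2*sqrt(2)*x^2 - 10*x + 12*sqrt(2)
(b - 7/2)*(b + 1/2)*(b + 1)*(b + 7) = b^4 + 5*b^3 - 75*b^2/4 - 35*b - 49/4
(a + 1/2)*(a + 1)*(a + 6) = a^3 + 15*a^2/2 + 19*a/2 + 3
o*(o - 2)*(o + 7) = o^3 + 5*o^2 - 14*o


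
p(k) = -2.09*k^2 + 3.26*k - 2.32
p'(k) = 3.26 - 4.18*k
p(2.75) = -9.16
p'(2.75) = -8.24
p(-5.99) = -96.84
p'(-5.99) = 28.30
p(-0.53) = -4.63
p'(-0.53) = 5.48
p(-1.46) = -11.53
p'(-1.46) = 9.36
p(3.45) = -15.95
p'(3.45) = -11.16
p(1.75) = -3.02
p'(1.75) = -4.06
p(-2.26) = -20.36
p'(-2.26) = 12.71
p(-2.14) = -18.87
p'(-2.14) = 12.21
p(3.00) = -11.35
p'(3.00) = -9.28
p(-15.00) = -521.47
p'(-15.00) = 65.96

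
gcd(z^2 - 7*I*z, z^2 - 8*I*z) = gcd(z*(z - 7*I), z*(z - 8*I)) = z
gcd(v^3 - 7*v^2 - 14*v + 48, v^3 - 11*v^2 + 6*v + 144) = v^2 - 5*v - 24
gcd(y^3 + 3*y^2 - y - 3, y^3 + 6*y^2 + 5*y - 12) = y^2 + 2*y - 3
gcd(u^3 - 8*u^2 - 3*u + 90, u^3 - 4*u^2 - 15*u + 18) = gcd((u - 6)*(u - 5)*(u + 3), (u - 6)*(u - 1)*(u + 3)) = u^2 - 3*u - 18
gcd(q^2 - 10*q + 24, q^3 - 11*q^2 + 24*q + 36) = q - 6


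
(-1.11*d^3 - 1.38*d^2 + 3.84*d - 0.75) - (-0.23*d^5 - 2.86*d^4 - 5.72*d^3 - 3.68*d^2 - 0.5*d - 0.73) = 0.23*d^5 + 2.86*d^4 + 4.61*d^3 + 2.3*d^2 + 4.34*d - 0.02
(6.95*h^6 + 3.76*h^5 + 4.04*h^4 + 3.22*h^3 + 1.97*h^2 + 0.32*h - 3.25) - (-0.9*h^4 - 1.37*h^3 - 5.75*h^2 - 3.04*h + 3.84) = 6.95*h^6 + 3.76*h^5 + 4.94*h^4 + 4.59*h^3 + 7.72*h^2 + 3.36*h - 7.09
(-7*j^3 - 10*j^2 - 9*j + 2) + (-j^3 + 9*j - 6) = -8*j^3 - 10*j^2 - 4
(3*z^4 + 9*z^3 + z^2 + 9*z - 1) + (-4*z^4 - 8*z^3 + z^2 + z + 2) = -z^4 + z^3 + 2*z^2 + 10*z + 1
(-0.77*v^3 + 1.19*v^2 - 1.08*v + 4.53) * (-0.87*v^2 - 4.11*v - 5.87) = 0.6699*v^5 + 2.1294*v^4 + 0.5686*v^3 - 6.4876*v^2 - 12.2787*v - 26.5911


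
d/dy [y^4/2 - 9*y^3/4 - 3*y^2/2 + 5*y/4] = 2*y^3 - 27*y^2/4 - 3*y + 5/4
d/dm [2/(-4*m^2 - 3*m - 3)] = 2*(8*m + 3)/(4*m^2 + 3*m + 3)^2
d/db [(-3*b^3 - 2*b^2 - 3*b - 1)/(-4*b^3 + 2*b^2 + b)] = (-14*b^4 - 30*b^3 - 8*b^2 + 4*b + 1)/(b^2*(16*b^4 - 16*b^3 - 4*b^2 + 4*b + 1))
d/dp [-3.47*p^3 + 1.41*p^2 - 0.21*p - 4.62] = -10.41*p^2 + 2.82*p - 0.21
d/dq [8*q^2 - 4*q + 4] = 16*q - 4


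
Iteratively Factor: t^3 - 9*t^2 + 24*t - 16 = (t - 4)*(t^2 - 5*t + 4) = (t - 4)^2*(t - 1)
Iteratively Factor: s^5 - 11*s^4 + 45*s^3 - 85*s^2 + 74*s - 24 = (s - 4)*(s^4 - 7*s^3 + 17*s^2 - 17*s + 6) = (s - 4)*(s - 1)*(s^3 - 6*s^2 + 11*s - 6) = (s - 4)*(s - 2)*(s - 1)*(s^2 - 4*s + 3) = (s - 4)*(s - 2)*(s - 1)^2*(s - 3)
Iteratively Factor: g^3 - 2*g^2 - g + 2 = (g - 1)*(g^2 - g - 2) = (g - 2)*(g - 1)*(g + 1)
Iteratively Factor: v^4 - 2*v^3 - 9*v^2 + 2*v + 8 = (v + 2)*(v^3 - 4*v^2 - v + 4) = (v - 1)*(v + 2)*(v^2 - 3*v - 4) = (v - 4)*(v - 1)*(v + 2)*(v + 1)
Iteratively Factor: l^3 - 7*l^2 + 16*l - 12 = (l - 3)*(l^2 - 4*l + 4) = (l - 3)*(l - 2)*(l - 2)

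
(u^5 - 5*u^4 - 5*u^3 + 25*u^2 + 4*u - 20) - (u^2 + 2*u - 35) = u^5 - 5*u^4 - 5*u^3 + 24*u^2 + 2*u + 15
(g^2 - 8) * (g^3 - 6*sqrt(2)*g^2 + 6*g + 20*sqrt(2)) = g^5 - 6*sqrt(2)*g^4 - 2*g^3 + 68*sqrt(2)*g^2 - 48*g - 160*sqrt(2)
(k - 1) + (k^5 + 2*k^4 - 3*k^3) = k^5 + 2*k^4 - 3*k^3 + k - 1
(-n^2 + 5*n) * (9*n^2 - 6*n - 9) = -9*n^4 + 51*n^3 - 21*n^2 - 45*n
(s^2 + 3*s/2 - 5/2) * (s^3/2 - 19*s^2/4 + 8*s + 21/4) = s^5/2 - 4*s^4 - 3*s^3/8 + 233*s^2/8 - 97*s/8 - 105/8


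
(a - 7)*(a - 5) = a^2 - 12*a + 35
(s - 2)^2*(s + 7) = s^3 + 3*s^2 - 24*s + 28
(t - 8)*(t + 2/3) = t^2 - 22*t/3 - 16/3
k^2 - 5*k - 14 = (k - 7)*(k + 2)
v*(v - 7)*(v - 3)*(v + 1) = v^4 - 9*v^3 + 11*v^2 + 21*v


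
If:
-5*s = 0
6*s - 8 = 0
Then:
No Solution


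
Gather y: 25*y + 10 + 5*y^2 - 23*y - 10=5*y^2 + 2*y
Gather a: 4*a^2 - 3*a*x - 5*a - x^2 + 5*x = 4*a^2 + a*(-3*x - 5) - x^2 + 5*x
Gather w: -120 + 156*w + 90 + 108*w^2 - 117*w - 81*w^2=27*w^2 + 39*w - 30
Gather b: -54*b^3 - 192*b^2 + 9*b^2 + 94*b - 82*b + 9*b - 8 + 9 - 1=-54*b^3 - 183*b^2 + 21*b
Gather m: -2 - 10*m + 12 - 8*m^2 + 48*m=-8*m^2 + 38*m + 10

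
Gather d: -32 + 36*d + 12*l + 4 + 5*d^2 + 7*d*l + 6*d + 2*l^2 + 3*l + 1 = 5*d^2 + d*(7*l + 42) + 2*l^2 + 15*l - 27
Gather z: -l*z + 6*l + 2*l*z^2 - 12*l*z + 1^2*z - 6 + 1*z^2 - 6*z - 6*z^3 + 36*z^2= 6*l - 6*z^3 + z^2*(2*l + 37) + z*(-13*l - 5) - 6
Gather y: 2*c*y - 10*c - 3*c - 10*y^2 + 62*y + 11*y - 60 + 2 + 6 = -13*c - 10*y^2 + y*(2*c + 73) - 52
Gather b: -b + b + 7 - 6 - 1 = 0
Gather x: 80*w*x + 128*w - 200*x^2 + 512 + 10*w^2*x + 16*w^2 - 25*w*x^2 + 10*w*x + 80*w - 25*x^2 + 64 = 16*w^2 + 208*w + x^2*(-25*w - 225) + x*(10*w^2 + 90*w) + 576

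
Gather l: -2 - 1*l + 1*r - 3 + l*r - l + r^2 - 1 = l*(r - 2) + r^2 + r - 6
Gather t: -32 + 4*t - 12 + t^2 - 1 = t^2 + 4*t - 45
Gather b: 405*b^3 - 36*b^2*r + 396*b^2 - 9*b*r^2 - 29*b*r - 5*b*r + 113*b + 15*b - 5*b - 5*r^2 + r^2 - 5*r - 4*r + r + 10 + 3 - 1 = 405*b^3 + b^2*(396 - 36*r) + b*(-9*r^2 - 34*r + 123) - 4*r^2 - 8*r + 12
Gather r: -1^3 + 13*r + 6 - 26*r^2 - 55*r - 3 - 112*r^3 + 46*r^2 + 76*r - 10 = -112*r^3 + 20*r^2 + 34*r - 8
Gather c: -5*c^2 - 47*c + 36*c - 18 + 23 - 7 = -5*c^2 - 11*c - 2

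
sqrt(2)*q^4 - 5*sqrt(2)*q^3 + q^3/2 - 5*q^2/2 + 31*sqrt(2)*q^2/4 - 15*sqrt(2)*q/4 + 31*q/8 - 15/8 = (q - 5/2)*(q - 3/2)*(q - 1)*(sqrt(2)*q + 1/2)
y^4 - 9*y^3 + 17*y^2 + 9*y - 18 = (y - 6)*(y - 3)*(y - 1)*(y + 1)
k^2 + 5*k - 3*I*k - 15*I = (k + 5)*(k - 3*I)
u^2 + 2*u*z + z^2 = (u + z)^2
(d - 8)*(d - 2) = d^2 - 10*d + 16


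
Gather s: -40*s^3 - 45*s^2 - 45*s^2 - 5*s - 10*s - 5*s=-40*s^3 - 90*s^2 - 20*s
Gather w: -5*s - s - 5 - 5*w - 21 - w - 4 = -6*s - 6*w - 30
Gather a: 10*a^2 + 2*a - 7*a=10*a^2 - 5*a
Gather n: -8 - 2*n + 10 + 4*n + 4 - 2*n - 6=0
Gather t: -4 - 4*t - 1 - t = -5*t - 5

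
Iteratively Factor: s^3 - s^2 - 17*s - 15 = (s + 3)*(s^2 - 4*s - 5) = (s + 1)*(s + 3)*(s - 5)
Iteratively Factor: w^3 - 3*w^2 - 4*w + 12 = (w - 3)*(w^2 - 4) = (w - 3)*(w - 2)*(w + 2)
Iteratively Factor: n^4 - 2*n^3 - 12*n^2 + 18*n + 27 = (n + 1)*(n^3 - 3*n^2 - 9*n + 27) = (n + 1)*(n + 3)*(n^2 - 6*n + 9) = (n - 3)*(n + 1)*(n + 3)*(n - 3)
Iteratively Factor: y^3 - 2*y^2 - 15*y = (y - 5)*(y^2 + 3*y) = y*(y - 5)*(y + 3)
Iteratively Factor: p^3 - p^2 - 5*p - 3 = (p - 3)*(p^2 + 2*p + 1) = (p - 3)*(p + 1)*(p + 1)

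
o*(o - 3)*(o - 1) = o^3 - 4*o^2 + 3*o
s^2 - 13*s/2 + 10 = (s - 4)*(s - 5/2)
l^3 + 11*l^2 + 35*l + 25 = (l + 1)*(l + 5)^2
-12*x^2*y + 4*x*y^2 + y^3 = y*(-2*x + y)*(6*x + y)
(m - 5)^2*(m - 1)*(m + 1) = m^4 - 10*m^3 + 24*m^2 + 10*m - 25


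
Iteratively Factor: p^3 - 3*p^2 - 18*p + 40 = (p + 4)*(p^2 - 7*p + 10) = (p - 5)*(p + 4)*(p - 2)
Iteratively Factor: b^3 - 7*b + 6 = (b + 3)*(b^2 - 3*b + 2) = (b - 2)*(b + 3)*(b - 1)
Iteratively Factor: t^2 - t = (t)*(t - 1)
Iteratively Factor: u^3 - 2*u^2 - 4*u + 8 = (u - 2)*(u^2 - 4) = (u - 2)^2*(u + 2)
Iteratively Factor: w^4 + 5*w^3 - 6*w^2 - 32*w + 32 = (w - 2)*(w^3 + 7*w^2 + 8*w - 16) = (w - 2)*(w + 4)*(w^2 + 3*w - 4) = (w - 2)*(w - 1)*(w + 4)*(w + 4)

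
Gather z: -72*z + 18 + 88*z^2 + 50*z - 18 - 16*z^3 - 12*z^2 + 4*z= -16*z^3 + 76*z^2 - 18*z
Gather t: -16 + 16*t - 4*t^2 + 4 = -4*t^2 + 16*t - 12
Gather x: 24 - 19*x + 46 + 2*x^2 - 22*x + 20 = 2*x^2 - 41*x + 90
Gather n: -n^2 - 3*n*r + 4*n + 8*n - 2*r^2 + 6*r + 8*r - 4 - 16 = -n^2 + n*(12 - 3*r) - 2*r^2 + 14*r - 20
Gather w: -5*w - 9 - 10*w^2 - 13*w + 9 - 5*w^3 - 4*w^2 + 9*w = -5*w^3 - 14*w^2 - 9*w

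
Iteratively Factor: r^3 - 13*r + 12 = (r - 3)*(r^2 + 3*r - 4) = (r - 3)*(r - 1)*(r + 4)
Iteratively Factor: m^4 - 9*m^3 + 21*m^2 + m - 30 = (m - 2)*(m^3 - 7*m^2 + 7*m + 15) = (m - 2)*(m + 1)*(m^2 - 8*m + 15) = (m - 3)*(m - 2)*(m + 1)*(m - 5)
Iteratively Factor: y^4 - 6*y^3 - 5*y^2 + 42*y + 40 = (y + 2)*(y^3 - 8*y^2 + 11*y + 20) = (y - 5)*(y + 2)*(y^2 - 3*y - 4) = (y - 5)*(y + 1)*(y + 2)*(y - 4)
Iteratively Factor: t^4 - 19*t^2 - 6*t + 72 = (t + 3)*(t^3 - 3*t^2 - 10*t + 24) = (t - 2)*(t + 3)*(t^2 - t - 12) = (t - 2)*(t + 3)^2*(t - 4)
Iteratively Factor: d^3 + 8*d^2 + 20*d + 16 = (d + 2)*(d^2 + 6*d + 8) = (d + 2)^2*(d + 4)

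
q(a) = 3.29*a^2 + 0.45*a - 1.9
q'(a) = 6.58*a + 0.45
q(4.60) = 69.79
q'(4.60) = 30.72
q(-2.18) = 12.75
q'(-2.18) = -13.89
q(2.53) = 20.30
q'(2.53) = 17.10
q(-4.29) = 56.72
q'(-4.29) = -27.78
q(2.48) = 19.45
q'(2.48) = 16.77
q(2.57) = 20.99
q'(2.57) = 17.36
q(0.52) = -0.78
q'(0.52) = 3.87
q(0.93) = 1.36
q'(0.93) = 6.57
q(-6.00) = 113.84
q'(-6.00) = -39.03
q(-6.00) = 113.84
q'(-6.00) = -39.03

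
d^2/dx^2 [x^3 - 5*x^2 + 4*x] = 6*x - 10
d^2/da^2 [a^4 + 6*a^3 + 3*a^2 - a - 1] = 12*a^2 + 36*a + 6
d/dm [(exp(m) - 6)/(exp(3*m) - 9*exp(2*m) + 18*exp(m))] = (3 - 2*exp(m))*exp(-m)/(exp(2*m) - 6*exp(m) + 9)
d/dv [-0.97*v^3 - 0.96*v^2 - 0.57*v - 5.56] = -2.91*v^2 - 1.92*v - 0.57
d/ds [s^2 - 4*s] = 2*s - 4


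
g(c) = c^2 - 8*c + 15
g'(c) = 2*c - 8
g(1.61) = 4.71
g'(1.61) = -4.78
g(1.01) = 7.94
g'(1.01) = -5.98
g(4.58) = -0.66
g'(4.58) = 1.16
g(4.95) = -0.10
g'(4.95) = 1.90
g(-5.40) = 87.36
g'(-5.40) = -18.80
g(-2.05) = 35.60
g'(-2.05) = -12.10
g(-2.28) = 38.44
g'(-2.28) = -12.56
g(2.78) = 0.49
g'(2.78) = -2.44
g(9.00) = 24.00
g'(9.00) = 10.00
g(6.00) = 3.00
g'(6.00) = 4.00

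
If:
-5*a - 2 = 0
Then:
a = -2/5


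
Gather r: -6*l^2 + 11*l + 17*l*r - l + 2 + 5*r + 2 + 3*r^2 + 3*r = -6*l^2 + 10*l + 3*r^2 + r*(17*l + 8) + 4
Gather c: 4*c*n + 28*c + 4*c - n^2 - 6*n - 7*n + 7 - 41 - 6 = c*(4*n + 32) - n^2 - 13*n - 40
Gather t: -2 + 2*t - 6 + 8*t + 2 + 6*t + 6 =16*t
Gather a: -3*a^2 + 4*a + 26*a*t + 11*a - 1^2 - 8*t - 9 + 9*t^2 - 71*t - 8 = -3*a^2 + a*(26*t + 15) + 9*t^2 - 79*t - 18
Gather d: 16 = 16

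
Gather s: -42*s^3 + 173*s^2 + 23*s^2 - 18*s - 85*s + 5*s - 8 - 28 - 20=-42*s^3 + 196*s^2 - 98*s - 56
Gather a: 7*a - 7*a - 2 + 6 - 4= 0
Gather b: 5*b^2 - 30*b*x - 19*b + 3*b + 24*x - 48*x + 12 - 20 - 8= 5*b^2 + b*(-30*x - 16) - 24*x - 16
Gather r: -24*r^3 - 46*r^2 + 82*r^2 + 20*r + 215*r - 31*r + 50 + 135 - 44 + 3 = -24*r^3 + 36*r^2 + 204*r + 144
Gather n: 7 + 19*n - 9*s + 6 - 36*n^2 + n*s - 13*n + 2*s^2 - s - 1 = -36*n^2 + n*(s + 6) + 2*s^2 - 10*s + 12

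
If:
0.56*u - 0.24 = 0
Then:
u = 0.43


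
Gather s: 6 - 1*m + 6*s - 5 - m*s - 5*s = -m + s*(1 - m) + 1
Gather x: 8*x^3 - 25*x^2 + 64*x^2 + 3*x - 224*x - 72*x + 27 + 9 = 8*x^3 + 39*x^2 - 293*x + 36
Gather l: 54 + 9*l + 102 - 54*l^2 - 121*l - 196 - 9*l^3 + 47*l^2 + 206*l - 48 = -9*l^3 - 7*l^2 + 94*l - 88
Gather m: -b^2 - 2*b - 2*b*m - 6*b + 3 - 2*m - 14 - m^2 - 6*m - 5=-b^2 - 8*b - m^2 + m*(-2*b - 8) - 16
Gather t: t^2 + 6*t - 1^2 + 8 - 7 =t^2 + 6*t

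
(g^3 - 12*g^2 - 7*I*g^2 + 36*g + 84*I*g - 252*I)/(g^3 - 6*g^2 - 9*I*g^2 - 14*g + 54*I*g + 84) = (g - 6)/(g - 2*I)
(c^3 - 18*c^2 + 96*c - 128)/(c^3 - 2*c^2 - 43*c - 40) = (c^2 - 10*c + 16)/(c^2 + 6*c + 5)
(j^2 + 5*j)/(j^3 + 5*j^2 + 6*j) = (j + 5)/(j^2 + 5*j + 6)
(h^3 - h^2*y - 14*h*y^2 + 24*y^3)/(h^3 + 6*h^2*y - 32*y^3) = (h - 3*y)/(h + 4*y)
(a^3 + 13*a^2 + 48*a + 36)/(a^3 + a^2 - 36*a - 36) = (a + 6)/(a - 6)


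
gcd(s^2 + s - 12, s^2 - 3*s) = s - 3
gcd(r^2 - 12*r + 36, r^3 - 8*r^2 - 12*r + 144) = r^2 - 12*r + 36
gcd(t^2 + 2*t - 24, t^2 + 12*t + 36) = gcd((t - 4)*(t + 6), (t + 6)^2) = t + 6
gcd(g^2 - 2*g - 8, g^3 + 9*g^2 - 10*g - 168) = g - 4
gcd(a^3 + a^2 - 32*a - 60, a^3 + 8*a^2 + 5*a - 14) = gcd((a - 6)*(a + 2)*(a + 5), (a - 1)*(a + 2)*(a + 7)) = a + 2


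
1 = 1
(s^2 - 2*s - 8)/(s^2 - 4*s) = (s + 2)/s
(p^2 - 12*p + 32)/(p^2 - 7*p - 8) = (p - 4)/(p + 1)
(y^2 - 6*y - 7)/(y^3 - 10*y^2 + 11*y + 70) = (y + 1)/(y^2 - 3*y - 10)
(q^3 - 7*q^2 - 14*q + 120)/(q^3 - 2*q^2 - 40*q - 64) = (q^2 - 11*q + 30)/(q^2 - 6*q - 16)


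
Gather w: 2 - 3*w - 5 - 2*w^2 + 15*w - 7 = -2*w^2 + 12*w - 10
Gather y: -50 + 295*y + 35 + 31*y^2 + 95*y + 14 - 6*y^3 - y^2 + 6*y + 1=-6*y^3 + 30*y^2 + 396*y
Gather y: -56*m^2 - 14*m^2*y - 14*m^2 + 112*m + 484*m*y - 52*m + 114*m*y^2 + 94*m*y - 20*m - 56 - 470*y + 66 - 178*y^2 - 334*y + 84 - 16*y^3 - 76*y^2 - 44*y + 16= -70*m^2 + 40*m - 16*y^3 + y^2*(114*m - 254) + y*(-14*m^2 + 578*m - 848) + 110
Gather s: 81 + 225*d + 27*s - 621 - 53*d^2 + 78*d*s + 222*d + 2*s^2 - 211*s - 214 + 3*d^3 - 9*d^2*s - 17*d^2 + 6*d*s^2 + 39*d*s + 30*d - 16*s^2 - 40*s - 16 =3*d^3 - 70*d^2 + 477*d + s^2*(6*d - 14) + s*(-9*d^2 + 117*d - 224) - 770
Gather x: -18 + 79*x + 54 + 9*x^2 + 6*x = 9*x^2 + 85*x + 36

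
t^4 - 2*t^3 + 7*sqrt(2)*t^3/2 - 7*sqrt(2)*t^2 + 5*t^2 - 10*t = t*(t - 2)*(t + sqrt(2))*(t + 5*sqrt(2)/2)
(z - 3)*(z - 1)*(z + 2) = z^3 - 2*z^2 - 5*z + 6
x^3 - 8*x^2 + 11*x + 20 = (x - 5)*(x - 4)*(x + 1)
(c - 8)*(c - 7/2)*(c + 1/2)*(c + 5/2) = c^4 - 17*c^3/2 - 21*c^2/4 + 557*c/8 + 35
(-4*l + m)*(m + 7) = -4*l*m - 28*l + m^2 + 7*m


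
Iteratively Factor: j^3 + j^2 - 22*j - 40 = (j + 4)*(j^2 - 3*j - 10) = (j + 2)*(j + 4)*(j - 5)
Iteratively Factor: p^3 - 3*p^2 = (p)*(p^2 - 3*p) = p*(p - 3)*(p)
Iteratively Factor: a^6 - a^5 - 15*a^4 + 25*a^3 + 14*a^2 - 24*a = (a - 1)*(a^5 - 15*a^3 + 10*a^2 + 24*a) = (a - 2)*(a - 1)*(a^4 + 2*a^3 - 11*a^2 - 12*a) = (a - 2)*(a - 1)*(a + 4)*(a^3 - 2*a^2 - 3*a) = (a - 2)*(a - 1)*(a + 1)*(a + 4)*(a^2 - 3*a) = (a - 3)*(a - 2)*(a - 1)*(a + 1)*(a + 4)*(a)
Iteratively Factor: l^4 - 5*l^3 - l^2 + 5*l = (l - 1)*(l^3 - 4*l^2 - 5*l) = (l - 1)*(l + 1)*(l^2 - 5*l) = (l - 5)*(l - 1)*(l + 1)*(l)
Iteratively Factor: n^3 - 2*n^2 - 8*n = (n - 4)*(n^2 + 2*n) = n*(n - 4)*(n + 2)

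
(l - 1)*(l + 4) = l^2 + 3*l - 4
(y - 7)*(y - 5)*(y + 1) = y^3 - 11*y^2 + 23*y + 35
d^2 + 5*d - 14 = (d - 2)*(d + 7)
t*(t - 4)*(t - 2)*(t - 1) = t^4 - 7*t^3 + 14*t^2 - 8*t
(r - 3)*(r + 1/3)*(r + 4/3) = r^3 - 4*r^2/3 - 41*r/9 - 4/3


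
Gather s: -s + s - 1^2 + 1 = 0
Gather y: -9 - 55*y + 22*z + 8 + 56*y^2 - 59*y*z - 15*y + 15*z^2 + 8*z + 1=56*y^2 + y*(-59*z - 70) + 15*z^2 + 30*z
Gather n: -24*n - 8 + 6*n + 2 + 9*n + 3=-9*n - 3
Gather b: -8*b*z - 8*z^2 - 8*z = -8*b*z - 8*z^2 - 8*z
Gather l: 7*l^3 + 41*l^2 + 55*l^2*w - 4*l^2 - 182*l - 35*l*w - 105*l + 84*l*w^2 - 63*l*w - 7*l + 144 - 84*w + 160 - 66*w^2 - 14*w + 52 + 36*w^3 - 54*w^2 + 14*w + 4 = 7*l^3 + l^2*(55*w + 37) + l*(84*w^2 - 98*w - 294) + 36*w^3 - 120*w^2 - 84*w + 360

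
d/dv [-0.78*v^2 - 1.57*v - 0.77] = -1.56*v - 1.57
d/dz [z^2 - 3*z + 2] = 2*z - 3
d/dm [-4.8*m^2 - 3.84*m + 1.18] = -9.6*m - 3.84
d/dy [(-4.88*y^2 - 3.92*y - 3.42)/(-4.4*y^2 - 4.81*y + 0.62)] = (6.22479999999999*y^2 - 36.1472*y - 18.8806)/(19.36*y^4 + 42.328*y^3 + 17.6801*y^2 - 5.9644*y + 0.3844)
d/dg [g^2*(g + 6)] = 3*g*(g + 4)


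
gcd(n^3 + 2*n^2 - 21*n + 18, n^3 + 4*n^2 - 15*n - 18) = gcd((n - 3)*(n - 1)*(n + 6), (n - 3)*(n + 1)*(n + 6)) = n^2 + 3*n - 18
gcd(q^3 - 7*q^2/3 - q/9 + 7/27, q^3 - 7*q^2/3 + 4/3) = 1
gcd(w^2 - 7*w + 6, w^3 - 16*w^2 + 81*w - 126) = w - 6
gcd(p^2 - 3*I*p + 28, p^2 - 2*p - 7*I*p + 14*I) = p - 7*I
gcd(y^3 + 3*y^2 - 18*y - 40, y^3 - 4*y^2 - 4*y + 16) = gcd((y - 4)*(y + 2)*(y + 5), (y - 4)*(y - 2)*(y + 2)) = y^2 - 2*y - 8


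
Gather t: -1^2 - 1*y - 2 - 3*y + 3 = -4*y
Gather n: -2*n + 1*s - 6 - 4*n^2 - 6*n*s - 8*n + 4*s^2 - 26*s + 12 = -4*n^2 + n*(-6*s - 10) + 4*s^2 - 25*s + 6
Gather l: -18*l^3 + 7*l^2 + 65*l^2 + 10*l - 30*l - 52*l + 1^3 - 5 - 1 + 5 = -18*l^3 + 72*l^2 - 72*l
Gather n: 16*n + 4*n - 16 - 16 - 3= 20*n - 35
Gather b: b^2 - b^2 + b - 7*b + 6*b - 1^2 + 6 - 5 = 0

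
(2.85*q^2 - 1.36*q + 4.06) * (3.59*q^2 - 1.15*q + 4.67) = 10.2315*q^4 - 8.1599*q^3 + 29.4489*q^2 - 11.0202*q + 18.9602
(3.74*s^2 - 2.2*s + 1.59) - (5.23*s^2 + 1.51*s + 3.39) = -1.49*s^2 - 3.71*s - 1.8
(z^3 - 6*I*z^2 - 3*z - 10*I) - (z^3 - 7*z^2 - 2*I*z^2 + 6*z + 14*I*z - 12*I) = 7*z^2 - 4*I*z^2 - 9*z - 14*I*z + 2*I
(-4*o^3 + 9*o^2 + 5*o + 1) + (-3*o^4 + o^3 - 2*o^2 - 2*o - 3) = -3*o^4 - 3*o^3 + 7*o^2 + 3*o - 2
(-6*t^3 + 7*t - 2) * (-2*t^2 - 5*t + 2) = 12*t^5 + 30*t^4 - 26*t^3 - 31*t^2 + 24*t - 4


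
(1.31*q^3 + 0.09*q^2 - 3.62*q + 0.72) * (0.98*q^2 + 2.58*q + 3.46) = 1.2838*q^5 + 3.468*q^4 + 1.2172*q^3 - 8.3226*q^2 - 10.6676*q + 2.4912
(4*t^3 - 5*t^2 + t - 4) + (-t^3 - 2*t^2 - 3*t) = 3*t^3 - 7*t^2 - 2*t - 4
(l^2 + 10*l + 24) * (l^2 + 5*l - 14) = l^4 + 15*l^3 + 60*l^2 - 20*l - 336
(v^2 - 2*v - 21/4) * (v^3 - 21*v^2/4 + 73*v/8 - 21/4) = v^5 - 29*v^4/4 + 115*v^3/8 + 65*v^2/16 - 1197*v/32 + 441/16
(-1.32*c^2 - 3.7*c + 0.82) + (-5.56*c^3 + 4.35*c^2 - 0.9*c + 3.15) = -5.56*c^3 + 3.03*c^2 - 4.6*c + 3.97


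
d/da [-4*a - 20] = -4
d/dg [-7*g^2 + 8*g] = 8 - 14*g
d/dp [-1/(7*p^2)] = 2/(7*p^3)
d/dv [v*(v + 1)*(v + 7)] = 3*v^2 + 16*v + 7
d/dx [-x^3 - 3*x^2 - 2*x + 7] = -3*x^2 - 6*x - 2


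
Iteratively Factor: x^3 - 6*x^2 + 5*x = (x - 5)*(x^2 - x) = (x - 5)*(x - 1)*(x)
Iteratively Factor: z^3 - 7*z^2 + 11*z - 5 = (z - 1)*(z^2 - 6*z + 5) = (z - 5)*(z - 1)*(z - 1)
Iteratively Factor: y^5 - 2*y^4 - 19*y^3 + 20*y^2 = (y - 5)*(y^4 + 3*y^3 - 4*y^2) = (y - 5)*(y + 4)*(y^3 - y^2) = y*(y - 5)*(y + 4)*(y^2 - y) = y^2*(y - 5)*(y + 4)*(y - 1)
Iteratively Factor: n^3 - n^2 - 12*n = (n - 4)*(n^2 + 3*n) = (n - 4)*(n + 3)*(n)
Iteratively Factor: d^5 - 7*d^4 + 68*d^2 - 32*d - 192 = (d - 4)*(d^4 - 3*d^3 - 12*d^2 + 20*d + 48) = (d - 4)*(d - 3)*(d^3 - 12*d - 16) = (d - 4)*(d - 3)*(d + 2)*(d^2 - 2*d - 8) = (d - 4)^2*(d - 3)*(d + 2)*(d + 2)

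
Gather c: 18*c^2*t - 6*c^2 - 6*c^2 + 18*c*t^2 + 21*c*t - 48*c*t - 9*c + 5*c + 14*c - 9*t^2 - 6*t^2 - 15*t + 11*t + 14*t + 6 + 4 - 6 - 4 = c^2*(18*t - 12) + c*(18*t^2 - 27*t + 10) - 15*t^2 + 10*t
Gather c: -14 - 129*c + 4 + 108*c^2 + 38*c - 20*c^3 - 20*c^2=-20*c^3 + 88*c^2 - 91*c - 10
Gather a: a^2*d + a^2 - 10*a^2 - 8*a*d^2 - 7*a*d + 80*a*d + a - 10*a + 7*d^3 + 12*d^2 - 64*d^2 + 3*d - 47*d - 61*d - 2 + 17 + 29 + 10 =a^2*(d - 9) + a*(-8*d^2 + 73*d - 9) + 7*d^3 - 52*d^2 - 105*d + 54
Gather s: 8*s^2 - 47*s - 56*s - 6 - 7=8*s^2 - 103*s - 13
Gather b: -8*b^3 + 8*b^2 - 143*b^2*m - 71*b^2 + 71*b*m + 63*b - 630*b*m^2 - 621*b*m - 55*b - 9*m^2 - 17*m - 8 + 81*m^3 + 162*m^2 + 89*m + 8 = -8*b^3 + b^2*(-143*m - 63) + b*(-630*m^2 - 550*m + 8) + 81*m^3 + 153*m^2 + 72*m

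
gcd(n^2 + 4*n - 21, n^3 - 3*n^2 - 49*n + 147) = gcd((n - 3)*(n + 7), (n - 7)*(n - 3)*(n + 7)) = n^2 + 4*n - 21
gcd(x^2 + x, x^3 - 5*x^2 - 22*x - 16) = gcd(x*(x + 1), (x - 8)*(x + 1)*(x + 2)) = x + 1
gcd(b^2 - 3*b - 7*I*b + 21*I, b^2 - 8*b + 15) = b - 3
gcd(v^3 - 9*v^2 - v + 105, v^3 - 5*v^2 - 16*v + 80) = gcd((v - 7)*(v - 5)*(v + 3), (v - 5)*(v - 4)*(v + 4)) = v - 5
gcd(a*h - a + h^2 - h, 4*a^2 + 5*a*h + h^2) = a + h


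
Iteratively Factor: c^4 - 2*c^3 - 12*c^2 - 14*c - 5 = (c + 1)*(c^3 - 3*c^2 - 9*c - 5) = (c + 1)^2*(c^2 - 4*c - 5) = (c - 5)*(c + 1)^2*(c + 1)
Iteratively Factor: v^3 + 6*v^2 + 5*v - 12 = (v + 4)*(v^2 + 2*v - 3) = (v - 1)*(v + 4)*(v + 3)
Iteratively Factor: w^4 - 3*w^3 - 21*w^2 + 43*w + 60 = (w + 1)*(w^3 - 4*w^2 - 17*w + 60) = (w + 1)*(w + 4)*(w^2 - 8*w + 15) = (w - 5)*(w + 1)*(w + 4)*(w - 3)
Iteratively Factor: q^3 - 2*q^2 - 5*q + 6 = (q - 1)*(q^2 - q - 6) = (q - 3)*(q - 1)*(q + 2)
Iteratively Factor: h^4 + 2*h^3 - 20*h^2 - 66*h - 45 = (h - 5)*(h^3 + 7*h^2 + 15*h + 9) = (h - 5)*(h + 3)*(h^2 + 4*h + 3) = (h - 5)*(h + 1)*(h + 3)*(h + 3)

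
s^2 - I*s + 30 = (s - 6*I)*(s + 5*I)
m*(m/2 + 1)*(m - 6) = m^3/2 - 2*m^2 - 6*m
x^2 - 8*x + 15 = (x - 5)*(x - 3)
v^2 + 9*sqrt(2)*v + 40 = (v + 4*sqrt(2))*(v + 5*sqrt(2))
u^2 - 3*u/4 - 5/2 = (u - 2)*(u + 5/4)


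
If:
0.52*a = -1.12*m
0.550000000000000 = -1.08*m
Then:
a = 1.10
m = -0.51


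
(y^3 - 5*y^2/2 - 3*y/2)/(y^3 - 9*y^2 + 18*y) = (y + 1/2)/(y - 6)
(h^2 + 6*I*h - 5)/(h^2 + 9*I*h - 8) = (h + 5*I)/(h + 8*I)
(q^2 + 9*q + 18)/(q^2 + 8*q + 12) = (q + 3)/(q + 2)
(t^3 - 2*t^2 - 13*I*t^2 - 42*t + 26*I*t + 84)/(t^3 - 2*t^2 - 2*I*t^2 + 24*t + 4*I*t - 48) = (t - 7*I)/(t + 4*I)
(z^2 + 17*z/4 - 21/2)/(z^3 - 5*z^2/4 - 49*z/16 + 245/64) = 16*(z + 6)/(16*z^2 + 8*z - 35)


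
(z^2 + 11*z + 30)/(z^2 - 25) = (z + 6)/(z - 5)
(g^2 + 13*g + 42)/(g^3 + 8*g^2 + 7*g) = (g + 6)/(g*(g + 1))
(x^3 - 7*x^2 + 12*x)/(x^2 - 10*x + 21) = x*(x - 4)/(x - 7)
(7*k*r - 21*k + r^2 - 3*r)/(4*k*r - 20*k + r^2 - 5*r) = (7*k*r - 21*k + r^2 - 3*r)/(4*k*r - 20*k + r^2 - 5*r)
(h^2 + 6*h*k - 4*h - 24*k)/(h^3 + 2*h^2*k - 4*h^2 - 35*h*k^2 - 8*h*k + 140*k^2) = (h + 6*k)/(h^2 + 2*h*k - 35*k^2)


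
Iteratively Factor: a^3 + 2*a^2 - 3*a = (a - 1)*(a^2 + 3*a) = a*(a - 1)*(a + 3)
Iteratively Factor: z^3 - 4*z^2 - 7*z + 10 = (z - 5)*(z^2 + z - 2) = (z - 5)*(z - 1)*(z + 2)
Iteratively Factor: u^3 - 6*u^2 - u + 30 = (u - 3)*(u^2 - 3*u - 10) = (u - 5)*(u - 3)*(u + 2)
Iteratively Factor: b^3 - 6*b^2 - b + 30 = (b - 3)*(b^2 - 3*b - 10) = (b - 3)*(b + 2)*(b - 5)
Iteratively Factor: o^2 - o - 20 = (o + 4)*(o - 5)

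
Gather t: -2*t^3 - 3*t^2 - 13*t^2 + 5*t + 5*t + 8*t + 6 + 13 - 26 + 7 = -2*t^3 - 16*t^2 + 18*t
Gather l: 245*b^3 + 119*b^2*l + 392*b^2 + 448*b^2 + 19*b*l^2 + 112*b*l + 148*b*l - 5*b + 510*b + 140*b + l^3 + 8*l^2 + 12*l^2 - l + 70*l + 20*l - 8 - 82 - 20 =245*b^3 + 840*b^2 + 645*b + l^3 + l^2*(19*b + 20) + l*(119*b^2 + 260*b + 89) - 110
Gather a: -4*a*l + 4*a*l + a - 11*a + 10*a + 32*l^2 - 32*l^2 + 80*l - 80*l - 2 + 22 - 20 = 0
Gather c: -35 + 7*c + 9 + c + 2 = 8*c - 24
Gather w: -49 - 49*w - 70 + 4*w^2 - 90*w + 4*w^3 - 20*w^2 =4*w^3 - 16*w^2 - 139*w - 119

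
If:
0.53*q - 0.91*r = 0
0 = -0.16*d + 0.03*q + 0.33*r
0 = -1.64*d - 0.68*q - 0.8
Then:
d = -0.38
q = -0.27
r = -0.16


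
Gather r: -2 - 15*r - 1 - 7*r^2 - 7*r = -7*r^2 - 22*r - 3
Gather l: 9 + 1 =10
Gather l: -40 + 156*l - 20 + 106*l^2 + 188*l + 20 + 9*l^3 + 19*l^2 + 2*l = 9*l^3 + 125*l^2 + 346*l - 40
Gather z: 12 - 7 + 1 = 6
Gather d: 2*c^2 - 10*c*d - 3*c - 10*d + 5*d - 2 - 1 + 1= 2*c^2 - 3*c + d*(-10*c - 5) - 2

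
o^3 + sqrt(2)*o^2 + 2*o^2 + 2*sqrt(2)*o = o*(o + 2)*(o + sqrt(2))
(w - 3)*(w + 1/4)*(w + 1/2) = w^3 - 9*w^2/4 - 17*w/8 - 3/8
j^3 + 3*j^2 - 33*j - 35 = (j - 5)*(j + 1)*(j + 7)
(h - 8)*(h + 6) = h^2 - 2*h - 48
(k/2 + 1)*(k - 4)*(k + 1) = k^3/2 - k^2/2 - 5*k - 4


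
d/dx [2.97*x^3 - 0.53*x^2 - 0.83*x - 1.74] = 8.91*x^2 - 1.06*x - 0.83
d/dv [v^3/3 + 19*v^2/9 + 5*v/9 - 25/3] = v^2 + 38*v/9 + 5/9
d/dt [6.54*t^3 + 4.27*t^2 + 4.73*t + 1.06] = 19.62*t^2 + 8.54*t + 4.73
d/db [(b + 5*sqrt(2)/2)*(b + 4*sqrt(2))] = 2*b + 13*sqrt(2)/2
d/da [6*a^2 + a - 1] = 12*a + 1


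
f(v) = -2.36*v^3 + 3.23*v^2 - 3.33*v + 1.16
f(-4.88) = 368.60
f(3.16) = -51.58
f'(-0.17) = -4.63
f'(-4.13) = -150.77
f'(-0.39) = -6.93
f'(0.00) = -3.33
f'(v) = -7.08*v^2 + 6.46*v - 3.33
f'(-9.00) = -634.95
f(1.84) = -8.73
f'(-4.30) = -162.02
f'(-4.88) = -203.46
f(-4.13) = 236.26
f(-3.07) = 110.11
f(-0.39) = 3.09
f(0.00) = 1.16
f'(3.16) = -53.61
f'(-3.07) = -89.89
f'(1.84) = -15.41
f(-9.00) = 2013.20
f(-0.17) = 1.83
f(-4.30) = 262.84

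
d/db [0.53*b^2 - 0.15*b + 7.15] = 1.06*b - 0.15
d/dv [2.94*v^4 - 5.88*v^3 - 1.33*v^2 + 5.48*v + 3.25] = 11.76*v^3 - 17.64*v^2 - 2.66*v + 5.48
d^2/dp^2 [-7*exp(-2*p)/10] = -14*exp(-2*p)/5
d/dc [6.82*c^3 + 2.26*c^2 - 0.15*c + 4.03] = 20.46*c^2 + 4.52*c - 0.15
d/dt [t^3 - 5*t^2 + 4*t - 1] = 3*t^2 - 10*t + 4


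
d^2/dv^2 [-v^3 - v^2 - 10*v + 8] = -6*v - 2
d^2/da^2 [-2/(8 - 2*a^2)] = 2*(3*a^2 + 4)/(a^2 - 4)^3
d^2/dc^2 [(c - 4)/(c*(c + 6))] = 2*(c^3 - 12*c^2 - 72*c - 144)/(c^3*(c^3 + 18*c^2 + 108*c + 216))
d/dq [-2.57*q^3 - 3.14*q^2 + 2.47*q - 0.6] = -7.71*q^2 - 6.28*q + 2.47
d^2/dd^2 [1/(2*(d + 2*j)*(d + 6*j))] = ((d + 2*j)^2 + (d + 2*j)*(d + 6*j) + (d + 6*j)^2)/((d + 2*j)^3*(d + 6*j)^3)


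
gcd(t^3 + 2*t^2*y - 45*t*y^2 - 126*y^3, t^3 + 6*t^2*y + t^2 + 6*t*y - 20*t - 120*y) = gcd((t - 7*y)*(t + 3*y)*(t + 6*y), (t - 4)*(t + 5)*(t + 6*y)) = t + 6*y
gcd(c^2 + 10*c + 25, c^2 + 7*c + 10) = c + 5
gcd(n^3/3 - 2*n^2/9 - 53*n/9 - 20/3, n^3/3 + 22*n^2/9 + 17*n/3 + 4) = n^2 + 13*n/3 + 4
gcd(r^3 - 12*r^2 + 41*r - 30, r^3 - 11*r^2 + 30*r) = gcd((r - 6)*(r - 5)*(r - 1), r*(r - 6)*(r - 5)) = r^2 - 11*r + 30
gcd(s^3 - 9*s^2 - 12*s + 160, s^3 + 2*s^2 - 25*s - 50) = s - 5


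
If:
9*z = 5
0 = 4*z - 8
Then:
No Solution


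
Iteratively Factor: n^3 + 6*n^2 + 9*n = (n)*(n^2 + 6*n + 9) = n*(n + 3)*(n + 3)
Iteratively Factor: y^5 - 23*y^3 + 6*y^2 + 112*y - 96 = (y + 4)*(y^4 - 4*y^3 - 7*y^2 + 34*y - 24) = (y + 3)*(y + 4)*(y^3 - 7*y^2 + 14*y - 8) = (y - 4)*(y + 3)*(y + 4)*(y^2 - 3*y + 2) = (y - 4)*(y - 1)*(y + 3)*(y + 4)*(y - 2)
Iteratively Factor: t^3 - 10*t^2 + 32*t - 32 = (t - 4)*(t^2 - 6*t + 8) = (t - 4)*(t - 2)*(t - 4)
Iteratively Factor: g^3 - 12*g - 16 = (g + 2)*(g^2 - 2*g - 8) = (g - 4)*(g + 2)*(g + 2)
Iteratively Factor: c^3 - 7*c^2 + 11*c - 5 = (c - 5)*(c^2 - 2*c + 1) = (c - 5)*(c - 1)*(c - 1)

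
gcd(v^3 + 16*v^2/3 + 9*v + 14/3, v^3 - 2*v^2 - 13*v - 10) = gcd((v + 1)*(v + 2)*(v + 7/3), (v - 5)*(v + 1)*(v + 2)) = v^2 + 3*v + 2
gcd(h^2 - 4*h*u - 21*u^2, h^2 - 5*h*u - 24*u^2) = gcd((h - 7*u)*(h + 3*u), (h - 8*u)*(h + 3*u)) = h + 3*u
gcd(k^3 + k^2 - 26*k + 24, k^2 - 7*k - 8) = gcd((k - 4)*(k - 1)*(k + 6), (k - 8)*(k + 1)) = 1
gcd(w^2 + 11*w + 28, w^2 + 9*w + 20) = w + 4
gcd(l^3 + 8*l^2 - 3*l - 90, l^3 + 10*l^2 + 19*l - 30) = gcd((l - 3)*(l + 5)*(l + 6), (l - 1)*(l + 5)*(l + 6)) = l^2 + 11*l + 30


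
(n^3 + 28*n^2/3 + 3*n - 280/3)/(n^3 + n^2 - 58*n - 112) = (3*n^2 + 7*n - 40)/(3*(n^2 - 6*n - 16))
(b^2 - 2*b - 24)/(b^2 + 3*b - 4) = (b - 6)/(b - 1)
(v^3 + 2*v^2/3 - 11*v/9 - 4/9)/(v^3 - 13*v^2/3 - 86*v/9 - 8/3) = (v - 1)/(v - 6)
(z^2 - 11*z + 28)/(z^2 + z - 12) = (z^2 - 11*z + 28)/(z^2 + z - 12)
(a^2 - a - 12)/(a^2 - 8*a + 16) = (a + 3)/(a - 4)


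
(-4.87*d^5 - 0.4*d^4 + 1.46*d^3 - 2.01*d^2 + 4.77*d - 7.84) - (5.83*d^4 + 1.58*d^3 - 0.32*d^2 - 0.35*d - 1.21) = -4.87*d^5 - 6.23*d^4 - 0.12*d^3 - 1.69*d^2 + 5.12*d - 6.63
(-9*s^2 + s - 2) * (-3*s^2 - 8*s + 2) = 27*s^4 + 69*s^3 - 20*s^2 + 18*s - 4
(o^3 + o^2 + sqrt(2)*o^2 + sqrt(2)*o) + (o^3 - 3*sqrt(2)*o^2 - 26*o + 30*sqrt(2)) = 2*o^3 - 2*sqrt(2)*o^2 + o^2 - 26*o + sqrt(2)*o + 30*sqrt(2)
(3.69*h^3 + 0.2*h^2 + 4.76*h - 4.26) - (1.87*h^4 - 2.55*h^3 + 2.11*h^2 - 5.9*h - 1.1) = -1.87*h^4 + 6.24*h^3 - 1.91*h^2 + 10.66*h - 3.16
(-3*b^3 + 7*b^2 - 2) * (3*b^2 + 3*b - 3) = -9*b^5 + 12*b^4 + 30*b^3 - 27*b^2 - 6*b + 6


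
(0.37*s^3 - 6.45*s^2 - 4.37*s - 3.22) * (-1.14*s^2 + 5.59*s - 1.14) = -0.4218*s^5 + 9.4213*s^4 - 31.4955*s^3 - 13.4045*s^2 - 13.018*s + 3.6708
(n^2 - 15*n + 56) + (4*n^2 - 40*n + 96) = 5*n^2 - 55*n + 152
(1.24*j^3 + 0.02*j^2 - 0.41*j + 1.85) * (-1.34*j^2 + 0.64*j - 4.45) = -1.6616*j^5 + 0.7668*j^4 - 4.9558*j^3 - 2.8304*j^2 + 3.0085*j - 8.2325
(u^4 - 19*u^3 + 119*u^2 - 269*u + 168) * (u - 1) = u^5 - 20*u^4 + 138*u^3 - 388*u^2 + 437*u - 168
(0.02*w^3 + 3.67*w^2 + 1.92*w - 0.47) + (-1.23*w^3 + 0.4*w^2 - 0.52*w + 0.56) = -1.21*w^3 + 4.07*w^2 + 1.4*w + 0.0900000000000001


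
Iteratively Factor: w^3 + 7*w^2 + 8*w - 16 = (w + 4)*(w^2 + 3*w - 4) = (w - 1)*(w + 4)*(w + 4)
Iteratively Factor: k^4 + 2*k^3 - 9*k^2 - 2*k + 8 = (k + 4)*(k^3 - 2*k^2 - k + 2) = (k + 1)*(k + 4)*(k^2 - 3*k + 2) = (k - 2)*(k + 1)*(k + 4)*(k - 1)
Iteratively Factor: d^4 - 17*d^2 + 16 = (d - 1)*(d^3 + d^2 - 16*d - 16) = (d - 4)*(d - 1)*(d^2 + 5*d + 4) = (d - 4)*(d - 1)*(d + 4)*(d + 1)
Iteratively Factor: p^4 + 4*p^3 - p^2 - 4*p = (p - 1)*(p^3 + 5*p^2 + 4*p) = (p - 1)*(p + 1)*(p^2 + 4*p) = p*(p - 1)*(p + 1)*(p + 4)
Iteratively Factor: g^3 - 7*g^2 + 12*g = (g - 3)*(g^2 - 4*g) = (g - 4)*(g - 3)*(g)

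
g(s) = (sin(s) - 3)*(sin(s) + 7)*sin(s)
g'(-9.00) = 21.67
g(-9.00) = 9.26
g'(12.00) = -20.61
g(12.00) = 12.27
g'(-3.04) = 21.67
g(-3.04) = 2.17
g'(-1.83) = 6.65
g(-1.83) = 23.13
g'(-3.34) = 18.93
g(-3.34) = -3.98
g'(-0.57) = -20.58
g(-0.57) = 12.34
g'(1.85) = 2.90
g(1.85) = -15.60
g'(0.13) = -19.74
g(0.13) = -2.65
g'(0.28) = -17.84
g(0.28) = -5.48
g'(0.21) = -18.78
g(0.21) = -4.19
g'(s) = (sin(s) - 3)*(sin(s) + 7)*cos(s) + (sin(s) - 3)*sin(s)*cos(s) + (sin(s) + 7)*sin(s)*cos(s) = (3*sin(s)^2 + 8*sin(s) - 21)*cos(s)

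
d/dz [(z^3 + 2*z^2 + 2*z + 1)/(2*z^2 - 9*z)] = (2*z^4 - 18*z^3 - 22*z^2 - 4*z + 9)/(z^2*(4*z^2 - 36*z + 81))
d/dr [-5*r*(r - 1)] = 5 - 10*r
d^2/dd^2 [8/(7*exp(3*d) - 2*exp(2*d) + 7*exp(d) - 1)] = 8*((-63*exp(2*d) + 8*exp(d) - 7)*(7*exp(3*d) - 2*exp(2*d) + 7*exp(d) - 1) + 2*(21*exp(2*d) - 4*exp(d) + 7)^2*exp(d))*exp(d)/(7*exp(3*d) - 2*exp(2*d) + 7*exp(d) - 1)^3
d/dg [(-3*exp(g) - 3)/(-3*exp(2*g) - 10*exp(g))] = 3*(-3*exp(2*g) - 6*exp(g) - 10)*exp(-g)/(9*exp(2*g) + 60*exp(g) + 100)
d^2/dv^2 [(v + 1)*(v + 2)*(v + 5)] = 6*v + 16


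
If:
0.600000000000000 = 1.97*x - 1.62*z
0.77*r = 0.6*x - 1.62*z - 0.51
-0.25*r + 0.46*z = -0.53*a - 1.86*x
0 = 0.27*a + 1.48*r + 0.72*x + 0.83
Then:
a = -1.39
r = -0.47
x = 0.33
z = 0.03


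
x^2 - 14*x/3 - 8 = (x - 6)*(x + 4/3)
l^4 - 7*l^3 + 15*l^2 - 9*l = l*(l - 3)^2*(l - 1)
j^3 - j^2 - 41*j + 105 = (j - 5)*(j - 3)*(j + 7)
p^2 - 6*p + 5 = (p - 5)*(p - 1)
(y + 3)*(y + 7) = y^2 + 10*y + 21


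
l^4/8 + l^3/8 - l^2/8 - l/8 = l*(l/4 + 1/4)*(l/2 + 1/2)*(l - 1)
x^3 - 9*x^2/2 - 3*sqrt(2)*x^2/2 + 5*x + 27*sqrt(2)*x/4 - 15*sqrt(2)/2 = (x - 5/2)*(x - 2)*(x - 3*sqrt(2)/2)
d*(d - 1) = d^2 - d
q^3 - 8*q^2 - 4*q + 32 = (q - 8)*(q - 2)*(q + 2)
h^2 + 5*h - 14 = (h - 2)*(h + 7)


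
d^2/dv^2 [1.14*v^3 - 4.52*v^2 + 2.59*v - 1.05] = 6.84*v - 9.04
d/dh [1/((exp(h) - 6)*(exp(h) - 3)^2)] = ((6 - exp(h))*(exp(h) - 3) - 2*(exp(h) - 6)^2)*exp(h)/((exp(h) - 6)^3*(exp(h) - 3)^3)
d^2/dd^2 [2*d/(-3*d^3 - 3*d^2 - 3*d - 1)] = 12*(-3*d*(3*d^2 + 2*d + 1)^2 + (3*d^2 + d*(3*d + 1) + 2*d + 1)*(3*d^3 + 3*d^2 + 3*d + 1))/(3*d^3 + 3*d^2 + 3*d + 1)^3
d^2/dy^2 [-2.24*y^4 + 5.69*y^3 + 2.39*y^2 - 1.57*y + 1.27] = -26.88*y^2 + 34.14*y + 4.78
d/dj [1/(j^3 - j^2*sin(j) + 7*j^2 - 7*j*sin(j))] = (j^2*cos(j) - 3*j^2 + 2*j*sin(j) + 7*j*cos(j) - 14*j + 7*sin(j))/(j^2*(j + 7)^2*(j - sin(j))^2)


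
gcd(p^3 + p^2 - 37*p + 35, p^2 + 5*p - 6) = p - 1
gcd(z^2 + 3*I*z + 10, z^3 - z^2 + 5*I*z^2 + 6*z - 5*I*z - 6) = 1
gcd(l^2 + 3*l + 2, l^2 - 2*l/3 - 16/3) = l + 2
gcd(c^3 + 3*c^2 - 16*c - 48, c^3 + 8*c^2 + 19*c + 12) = c^2 + 7*c + 12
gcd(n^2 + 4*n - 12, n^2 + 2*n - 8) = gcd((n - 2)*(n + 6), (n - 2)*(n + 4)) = n - 2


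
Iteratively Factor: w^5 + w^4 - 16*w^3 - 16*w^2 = (w)*(w^4 + w^3 - 16*w^2 - 16*w) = w^2*(w^3 + w^2 - 16*w - 16) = w^2*(w + 1)*(w^2 - 16) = w^2*(w + 1)*(w + 4)*(w - 4)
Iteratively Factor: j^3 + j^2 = (j)*(j^2 + j) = j*(j + 1)*(j)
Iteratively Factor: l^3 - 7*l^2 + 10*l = (l)*(l^2 - 7*l + 10) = l*(l - 2)*(l - 5)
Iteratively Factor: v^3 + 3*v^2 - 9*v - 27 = (v + 3)*(v^2 - 9) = (v + 3)^2*(v - 3)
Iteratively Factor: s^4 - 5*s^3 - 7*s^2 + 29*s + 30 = (s - 3)*(s^3 - 2*s^2 - 13*s - 10) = (s - 3)*(s + 2)*(s^2 - 4*s - 5) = (s - 5)*(s - 3)*(s + 2)*(s + 1)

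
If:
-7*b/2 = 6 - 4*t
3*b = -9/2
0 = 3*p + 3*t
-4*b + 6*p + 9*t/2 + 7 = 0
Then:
No Solution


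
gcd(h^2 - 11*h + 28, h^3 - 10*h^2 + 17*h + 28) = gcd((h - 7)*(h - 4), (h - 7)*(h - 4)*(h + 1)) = h^2 - 11*h + 28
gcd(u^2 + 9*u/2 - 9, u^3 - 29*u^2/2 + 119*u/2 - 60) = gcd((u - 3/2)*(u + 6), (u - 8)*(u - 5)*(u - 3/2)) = u - 3/2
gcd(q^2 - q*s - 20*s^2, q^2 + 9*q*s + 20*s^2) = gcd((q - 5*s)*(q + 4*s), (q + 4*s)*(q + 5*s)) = q + 4*s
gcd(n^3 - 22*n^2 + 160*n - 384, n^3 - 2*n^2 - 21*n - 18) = n - 6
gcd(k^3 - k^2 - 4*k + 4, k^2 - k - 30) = 1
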